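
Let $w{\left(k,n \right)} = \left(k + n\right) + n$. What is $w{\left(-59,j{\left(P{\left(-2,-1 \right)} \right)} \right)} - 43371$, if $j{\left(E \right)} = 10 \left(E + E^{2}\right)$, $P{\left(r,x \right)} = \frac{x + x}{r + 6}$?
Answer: $-43435$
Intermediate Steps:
$P{\left(r,x \right)} = \frac{2 x}{6 + r}$
$j{\left(E \right)} = 10 E + 10 E^{2}$
$w{\left(k,n \right)} = k + 2 n$
$w{\left(-59,j{\left(P{\left(-2,-1 \right)} \right)} \right)} - 43371 = \left(-59 + 2 \cdot 10 \cdot 2 \left(-1\right) \frac{1}{6 - 2} \left(1 + 2 \left(-1\right) \frac{1}{6 - 2}\right)\right) - 43371 = \left(-59 + 2 \cdot 10 \cdot 2 \left(-1\right) \frac{1}{4} \left(1 + 2 \left(-1\right) \frac{1}{4}\right)\right) - 43371 = \left(-59 + 2 \cdot 10 \left(- \frac{1}{2}\right) \left(1 - \frac{1}{2}\right)\right) - 43371 = \left(-59 + 2 \cdot 10 \left(- \frac{1}{2}\right) \frac{1}{2}\right) - 43371 = \left(-59 + 2 \left(- \frac{5}{2}\right)\right) - 43371 = \left(-59 - 5\right) - 43371 = -64 - 43371 = -43435$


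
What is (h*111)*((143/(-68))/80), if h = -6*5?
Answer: 47619/544 ≈ 87.535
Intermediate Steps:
h = -30
(h*111)*((143/(-68))/80) = (-30*111)*((143/(-68))/80) = -3330*143*(-1/68)/80 = -(-238095)/(34*80) = -3330*(-143/5440) = 47619/544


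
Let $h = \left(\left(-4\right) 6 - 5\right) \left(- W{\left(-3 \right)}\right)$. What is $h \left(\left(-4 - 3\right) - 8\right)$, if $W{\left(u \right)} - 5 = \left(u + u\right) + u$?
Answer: $1740$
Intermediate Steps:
$W{\left(u \right)} = 5 + 3 u$ ($W{\left(u \right)} = 5 + \left(\left(u + u\right) + u\right) = 5 + \left(2 u + u\right) = 5 + 3 u$)
$h = -116$ ($h = \left(\left(-4\right) 6 - 5\right) \left(- (5 + 3 \left(-3\right))\right) = \left(-24 - 5\right) \left(- (5 - 9)\right) = - 29 \left(\left(-1\right) \left(-4\right)\right) = \left(-29\right) 4 = -116$)
$h \left(\left(-4 - 3\right) - 8\right) = - 116 \left(\left(-4 - 3\right) - 8\right) = - 116 \left(-7 - 8\right) = \left(-116\right) \left(-15\right) = 1740$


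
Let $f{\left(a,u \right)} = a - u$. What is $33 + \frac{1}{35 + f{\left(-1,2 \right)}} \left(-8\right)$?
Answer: $\frac{131}{4} \approx 32.75$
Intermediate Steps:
$33 + \frac{1}{35 + f{\left(-1,2 \right)}} \left(-8\right) = 33 + \frac{1}{35 - 3} \left(-8\right) = 33 + \frac{1}{32} \left(-8\right) = 33 - \frac{1}{4} = \frac{131}{4}$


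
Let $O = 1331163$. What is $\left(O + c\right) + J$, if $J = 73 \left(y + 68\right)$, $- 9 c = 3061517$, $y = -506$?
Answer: $\frac{8631184}{9} \approx 9.5902 \cdot 10^{5}$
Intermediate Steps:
$c = - \frac{3061517}{9}$ ($c = \left(- \frac{1}{9}\right) 3061517 = - \frac{3061517}{9} \approx -3.4017 \cdot 10^{5}$)
$J = -31974$ ($J = 73 \left(-506 + 68\right) = 73 \left(-438\right) = -31974$)
$\left(O + c\right) + J = \left(1331163 - \frac{3061517}{9}\right) - 31974 = \frac{8918950}{9} - 31974 = \frac{8631184}{9}$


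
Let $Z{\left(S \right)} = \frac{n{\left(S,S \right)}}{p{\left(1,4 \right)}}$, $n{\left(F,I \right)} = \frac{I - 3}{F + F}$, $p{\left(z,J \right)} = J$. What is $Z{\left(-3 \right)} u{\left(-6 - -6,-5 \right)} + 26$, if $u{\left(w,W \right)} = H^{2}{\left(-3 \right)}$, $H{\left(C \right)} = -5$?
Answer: $\frac{129}{4} \approx 32.25$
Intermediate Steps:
$n{\left(F,I \right)} = \frac{-3 + I}{2 F}$
$u{\left(w,W \right)} = 25$ ($u{\left(w,W \right)} = \left(-5\right)^{2} = 25$)
$Z{\left(S \right)} = \frac{-3 + S}{8 S}$ ($Z{\left(S \right)} = \frac{\frac{1}{2} \frac{1}{S} \left(-3 + S\right)}{4} = \frac{-3 + S}{2 S} \frac{1}{4} = \frac{-3 + S}{8 S}$)
$Z{\left(-3 \right)} u{\left(-6 - -6,-5 \right)} + 26 = \frac{-3 - 3}{8 \left(-3\right)} 25 + 26 = \frac{1}{8} \left(- \frac{1}{3}\right) \left(-6\right) 25 + 26 = \frac{1}{4} \cdot 25 + 26 = \frac{25}{4} + 26 = \frac{129}{4}$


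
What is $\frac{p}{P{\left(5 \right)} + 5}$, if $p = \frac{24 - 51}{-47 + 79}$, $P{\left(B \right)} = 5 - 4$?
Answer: $- \frac{9}{64} \approx -0.14063$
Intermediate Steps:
$P{\left(B \right)} = 1$ ($P{\left(B \right)} = 5 - 4 = 1$)
$p = - \frac{27}{32} \approx -0.84375$
$\frac{p}{P{\left(5 \right)} + 5} = - \frac{27}{32 \left(1 + 5\right)} = - \frac{27}{32 \cdot 6} = \left(- \frac{27}{32}\right) \frac{1}{6} = - \frac{9}{64}$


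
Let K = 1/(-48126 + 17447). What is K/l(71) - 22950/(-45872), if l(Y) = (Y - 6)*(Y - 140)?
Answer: 1578906262561/3155886144840 ≈ 0.50031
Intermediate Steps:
K = -1/30679 (K = 1/(-30679) = -1/30679 ≈ -3.2596e-5)
l(Y) = (-140 + Y)*(-6 + Y) (l(Y) = (-6 + Y)*(-140 + Y) = (-140 + Y)*(-6 + Y))
K/l(71) - 22950/(-45872) = -1/(30679*(840 + 71² - 146*71)) - 22950/(-45872) = -1/(30679*(840 + 5041 - 10366)) - 22950*(-1/45872) = -1/30679/(-4485) + 11475/22936 = -1/30679*(-1/4485) + 11475/22936 = 1/137595315 + 11475/22936 = 1578906262561/3155886144840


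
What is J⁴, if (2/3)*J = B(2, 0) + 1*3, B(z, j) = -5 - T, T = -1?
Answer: 81/16 ≈ 5.0625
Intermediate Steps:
B(z, j) = -4 (B(z, j) = -5 - 1*(-1) = -5 + 1 = -4)
J = -3/2 (J = 3*(-4 + 1*3)/2 = 3*(-4 + 3)/2 = (3/2)*(-1) = -3/2 ≈ -1.5000)
J⁴ = (-3/2)⁴ = 81/16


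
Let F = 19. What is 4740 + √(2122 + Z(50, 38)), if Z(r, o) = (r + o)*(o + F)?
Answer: 4740 + √7138 ≈ 4824.5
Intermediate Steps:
Z(r, o) = (19 + o)*(o + r) (Z(r, o) = (r + o)*(o + 19) = (o + r)*(19 + o) = (19 + o)*(o + r))
4740 + √(2122 + Z(50, 38)) = 4740 + √(2122 + (38² + 19*38 + 19*50 + 38*50)) = 4740 + √(2122 + (1444 + 722 + 950 + 1900)) = 4740 + √(2122 + 5016) = 4740 + √7138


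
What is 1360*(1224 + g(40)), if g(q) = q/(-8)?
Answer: 1657840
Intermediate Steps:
g(q) = -q/8 (g(q) = q*(-⅛) = -q/8)
1360*(1224 + g(40)) = 1360*(1224 - ⅛*40) = 1360*(1224 - 5) = 1360*1219 = 1657840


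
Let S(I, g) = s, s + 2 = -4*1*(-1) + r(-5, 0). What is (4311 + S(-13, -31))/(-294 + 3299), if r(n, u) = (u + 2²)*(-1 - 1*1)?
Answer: 861/601 ≈ 1.4326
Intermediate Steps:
r(n, u) = -8 - 2*u (r(n, u) = (u + 4)*(-1 - 1) = (4 + u)*(-2) = -8 - 2*u)
s = -6 (s = -2 + (-4*1*(-1) + (-8 - 2*0)) = -2 + (-4*(-1) + (-8 + 0)) = -2 + (4 - 8) = -2 - 4 = -6)
S(I, g) = -6
(4311 + S(-13, -31))/(-294 + 3299) = (4311 - 6)/(-294 + 3299) = 4305/3005 = 4305*(1/3005) = 861/601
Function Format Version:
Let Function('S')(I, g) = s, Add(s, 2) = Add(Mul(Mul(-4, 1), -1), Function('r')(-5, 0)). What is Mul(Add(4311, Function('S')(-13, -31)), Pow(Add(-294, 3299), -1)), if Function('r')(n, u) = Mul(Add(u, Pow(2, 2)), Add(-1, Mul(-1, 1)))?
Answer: Rational(861, 601) ≈ 1.4326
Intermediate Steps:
Function('r')(n, u) = Add(-8, Mul(-2, u)) (Function('r')(n, u) = Mul(Add(u, 4), Add(-1, -1)) = Mul(Add(4, u), -2) = Add(-8, Mul(-2, u)))
s = -6 (s = Add(-2, Add(Mul(Mul(-4, 1), -1), Add(-8, Mul(-2, 0)))) = Add(-2, Add(Mul(-4, -1), Add(-8, 0))) = Add(-2, Add(4, -8)) = Add(-2, -4) = -6)
Function('S')(I, g) = -6
Mul(Add(4311, Function('S')(-13, -31)), Pow(Add(-294, 3299), -1)) = Mul(Add(4311, -6), Pow(Add(-294, 3299), -1)) = Mul(4305, Pow(3005, -1)) = Mul(4305, Rational(1, 3005)) = Rational(861, 601)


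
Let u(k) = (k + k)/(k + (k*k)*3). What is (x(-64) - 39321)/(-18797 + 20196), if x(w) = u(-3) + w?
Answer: -157541/5596 ≈ -28.152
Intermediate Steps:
u(k) = 2*k/(k + 3*k²) (u(k) = (2*k)/(k + k²*3) = (2*k)/(k + 3*k²) = 2*k/(k + 3*k²))
x(w) = -¼ + w (x(w) = 2/(1 + 3*(-3)) + w = 2/(1 - 9) + w = 2/(-8) + w = 2*(-⅛) + w = -¼ + w)
(x(-64) - 39321)/(-18797 + 20196) = ((-¼ - 64) - 39321)/(-18797 + 20196) = (-257/4 - 39321)/1399 = -157541/4*1/1399 = -157541/5596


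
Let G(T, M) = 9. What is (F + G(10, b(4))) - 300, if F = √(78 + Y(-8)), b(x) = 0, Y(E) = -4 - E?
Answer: -291 + √82 ≈ -281.94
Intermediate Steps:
F = √82 (F = √(78 + (-4 - 1*(-8))) = √(78 + (-4 + 8)) = √(78 + 4) = √82 ≈ 9.0554)
(F + G(10, b(4))) - 300 = (√82 + 9) - 300 = (9 + √82) - 300 = -291 + √82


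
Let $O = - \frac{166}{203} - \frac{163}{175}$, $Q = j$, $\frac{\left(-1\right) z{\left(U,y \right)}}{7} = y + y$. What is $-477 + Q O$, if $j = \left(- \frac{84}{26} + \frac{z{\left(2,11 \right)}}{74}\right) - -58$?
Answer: $- \frac{1389362586}{2441075} \approx -569.16$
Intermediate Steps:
$z{\left(U,y \right)} = - 14 y$ ($z{\left(U,y \right)} = - 7 \left(y + y\right) = - 7 \cdot 2 y = - 14 y$)
$j = \frac{25343}{481}$ ($j = \left(- \frac{84}{26} + \frac{\left(-14\right) 11}{74}\right) - -58 = \left(\left(-84\right) \frac{1}{26} - \frac{77}{37}\right) + 58 = \left(- \frac{42}{13} - \frac{77}{37}\right) + 58 = - \frac{2555}{481} + 58 = \frac{25343}{481} \approx 52.688$)
$Q = \frac{25343}{481} \approx 52.688$
$O = - \frac{8877}{5075}$ ($O = \left(-166\right) \frac{1}{203} - \frac{163}{175} = - \frac{166}{203} - \frac{163}{175} = - \frac{8877}{5075} \approx -1.7492$)
$-477 + Q O = -477 + \frac{25343}{481} \left(- \frac{8877}{5075}\right) = -477 - \frac{224969811}{2441075} = - \frac{1389362586}{2441075}$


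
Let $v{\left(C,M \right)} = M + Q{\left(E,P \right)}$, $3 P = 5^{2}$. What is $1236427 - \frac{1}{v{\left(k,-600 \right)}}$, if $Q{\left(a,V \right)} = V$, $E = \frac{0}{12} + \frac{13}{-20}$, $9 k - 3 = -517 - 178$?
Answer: $\frac{2194657928}{1775} \approx 1.2364 \cdot 10^{6}$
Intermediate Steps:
$P = \frac{25}{3}$ ($P = \frac{5^{2}}{3} = \frac{1}{3} \cdot 25 = \frac{25}{3} \approx 8.3333$)
$k = - \frac{692}{9}$ ($k = \frac{1}{3} + \frac{-517 - 178}{9} = \frac{1}{3} + \frac{1}{9} \left(-695\right) = \frac{1}{3} - \frac{695}{9} = - \frac{692}{9} \approx -76.889$)
$E = - \frac{13}{20}$ ($E = 0 \cdot \frac{1}{12} + 13 \left(- \frac{1}{20}\right) = 0 - \frac{13}{20} = - \frac{13}{20} \approx -0.65$)
$v{\left(C,M \right)} = \frac{25}{3} + M$ ($v{\left(C,M \right)} = M + \frac{25}{3} = \frac{25}{3} + M$)
$1236427 - \frac{1}{v{\left(k,-600 \right)}} = 1236427 - \frac{1}{\frac{25}{3} - 600} = 1236427 - \frac{1}{- \frac{1775}{3}} = 1236427 - - \frac{3}{1775} = 1236427 + \frac{3}{1775} = \frac{2194657928}{1775}$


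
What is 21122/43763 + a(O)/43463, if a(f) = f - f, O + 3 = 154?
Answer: 21122/43763 ≈ 0.48265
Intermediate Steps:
O = 151 (O = -3 + 154 = 151)
a(f) = 0
21122/43763 + a(O)/43463 = 21122/43763 + 0/43463 = 21122*(1/43763) + 0*(1/43463) = 21122/43763 + 0 = 21122/43763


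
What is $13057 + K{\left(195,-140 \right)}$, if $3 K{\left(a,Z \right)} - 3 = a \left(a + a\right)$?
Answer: $38408$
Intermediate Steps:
$K{\left(a,Z \right)} = 1 + \frac{2 a^{2}}{3}$ ($K{\left(a,Z \right)} = 1 + \frac{a \left(a + a\right)}{3} = 1 + \frac{a 2 a}{3} = 1 + \frac{2 a^{2}}{3}$)
$13057 + K{\left(195,-140 \right)} = 13057 + \left(1 + \frac{2 \cdot 195^{2}}{3}\right) = 13057 + \left(1 + \frac{2}{3} \cdot 38025\right) = 13057 + \left(1 + 25350\right) = 13057 + 25351 = 38408$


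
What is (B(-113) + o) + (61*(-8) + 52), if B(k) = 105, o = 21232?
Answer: 20901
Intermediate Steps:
(B(-113) + o) + (61*(-8) + 52) = (105 + 21232) + (61*(-8) + 52) = 21337 + (-488 + 52) = 21337 - 436 = 20901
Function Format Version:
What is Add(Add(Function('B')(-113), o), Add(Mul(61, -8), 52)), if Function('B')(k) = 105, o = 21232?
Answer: 20901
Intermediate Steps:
Add(Add(Function('B')(-113), o), Add(Mul(61, -8), 52)) = Add(Add(105, 21232), Add(Mul(61, -8), 52)) = Add(21337, Add(-488, 52)) = Add(21337, -436) = 20901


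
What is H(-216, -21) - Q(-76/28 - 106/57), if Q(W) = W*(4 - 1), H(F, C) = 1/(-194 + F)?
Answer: 748117/54530 ≈ 13.719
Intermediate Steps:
Q(W) = 3*W (Q(W) = W*3 = 3*W)
H(-216, -21) - Q(-76/28 - 106/57) = 1/(-194 - 216) - 3*(-76/28 - 106/57) = 1/(-410) - 3*(-76*1/28 - 106*1/57) = -1/410 - 3*(-19/7 - 106/57) = -1/410 - 3*(-1825)/399 = -1/410 - 1*(-1825/133) = -1/410 + 1825/133 = 748117/54530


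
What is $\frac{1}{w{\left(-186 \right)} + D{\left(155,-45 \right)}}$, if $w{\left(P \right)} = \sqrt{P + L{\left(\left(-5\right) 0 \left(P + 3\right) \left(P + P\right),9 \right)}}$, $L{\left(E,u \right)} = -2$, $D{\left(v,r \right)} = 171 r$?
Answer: $- \frac{7695}{59213213} - \frac{2 i \sqrt{47}}{59213213} \approx -0.00012995 - 2.3156 \cdot 10^{-7} i$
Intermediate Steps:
$w{\left(P \right)} = \sqrt{-2 + P}$ ($w{\left(P \right)} = \sqrt{P - 2} = \sqrt{-2 + P}$)
$\frac{1}{w{\left(-186 \right)} + D{\left(155,-45 \right)}} = \frac{1}{\sqrt{-2 - 186} + 171 \left(-45\right)} = \frac{1}{\sqrt{-188} - 7695} = \frac{1}{2 i \sqrt{47} - 7695} = \frac{1}{-7695 + 2 i \sqrt{47}}$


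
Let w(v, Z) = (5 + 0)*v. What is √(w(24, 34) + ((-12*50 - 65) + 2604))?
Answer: √2059 ≈ 45.376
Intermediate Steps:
w(v, Z) = 5*v
√(w(24, 34) + ((-12*50 - 65) + 2604)) = √(5*24 + ((-12*50 - 65) + 2604)) = √(120 + ((-600 - 65) + 2604)) = √(120 + (-665 + 2604)) = √(120 + 1939) = √2059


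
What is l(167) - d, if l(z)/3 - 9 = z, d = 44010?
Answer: -43482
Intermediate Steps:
l(z) = 27 + 3*z
l(167) - d = (27 + 3*167) - 1*44010 = (27 + 501) - 44010 = 528 - 44010 = -43482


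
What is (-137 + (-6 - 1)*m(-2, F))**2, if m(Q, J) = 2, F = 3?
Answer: 22801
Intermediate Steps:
(-137 + (-6 - 1)*m(-2, F))**2 = (-137 + (-6 - 1)*2)**2 = (-137 - 7*2)**2 = (-137 - 14)**2 = (-151)**2 = 22801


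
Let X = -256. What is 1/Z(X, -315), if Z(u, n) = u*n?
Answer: 1/80640 ≈ 1.2401e-5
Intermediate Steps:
Z(u, n) = n*u
1/Z(X, -315) = 1/(-315*(-256)) = 1/80640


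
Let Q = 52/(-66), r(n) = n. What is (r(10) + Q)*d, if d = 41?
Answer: 12464/33 ≈ 377.70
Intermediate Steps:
Q = -26/33 (Q = 52*(-1/66) = -26/33 ≈ -0.78788)
(r(10) + Q)*d = (10 - 26/33)*41 = (304/33)*41 = 12464/33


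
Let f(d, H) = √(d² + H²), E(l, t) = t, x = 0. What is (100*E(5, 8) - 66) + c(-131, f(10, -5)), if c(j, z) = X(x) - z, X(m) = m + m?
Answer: 734 - 5*√5 ≈ 722.82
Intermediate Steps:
f(d, H) = √(H² + d²)
X(m) = 2*m
c(j, z) = -z (c(j, z) = 2*0 - z = 0 - z = -z)
(100*E(5, 8) - 66) + c(-131, f(10, -5)) = (100*8 - 66) - √((-5)² + 10²) = (800 - 66) - √(25 + 100) = 734 - √125 = 734 - 5*√5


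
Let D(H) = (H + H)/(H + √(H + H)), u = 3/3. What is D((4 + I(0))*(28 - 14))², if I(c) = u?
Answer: 1260/289 - 70*√35/289 ≈ 2.9269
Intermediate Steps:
u = 1 (u = 3*(⅓) = 1)
I(c) = 1
D(H) = 2*H/(H + √2*√H) (D(H) = (2*H)/(H + √(2*H)) = (2*H)/(H + √2*√H) = 2*H/(H + √2*√H))
D((4 + I(0))*(28 - 14))² = (2*((4 + 1)*(28 - 14))/((4 + 1)*(28 - 14) + √2*√((4 + 1)*(28 - 14))))² = (2*(5*14)/(5*14 + √2*√(5*14)))² = (2*70/(70 + √2*√70))² = (2*70/(70 + 2*√35))² = (140/(70 + 2*√35))² = 19600/(70 + 2*√35)²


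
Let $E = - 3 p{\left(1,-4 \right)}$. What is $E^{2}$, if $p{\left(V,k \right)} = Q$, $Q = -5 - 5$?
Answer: $900$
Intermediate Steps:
$Q = -10$ ($Q = -5 - 5 = -10$)
$p{\left(V,k \right)} = -10$
$E = 30$ ($E = \left(-3\right) \left(-10\right) = 30$)
$E^{2} = 30^{2} = 900$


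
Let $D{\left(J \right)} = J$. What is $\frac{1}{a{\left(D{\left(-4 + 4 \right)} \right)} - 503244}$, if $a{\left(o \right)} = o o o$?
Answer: $- \frac{1}{503244} \approx -1.9871 \cdot 10^{-6}$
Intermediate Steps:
$a{\left(o \right)} = o^{3}$ ($a{\left(o \right)} = o^{2} o = o^{3}$)
$\frac{1}{a{\left(D{\left(-4 + 4 \right)} \right)} - 503244} = \frac{1}{\left(-4 + 4\right)^{3} - 503244} = \frac{1}{0^{3} - 503244} = \frac{1}{0 - 503244} = \frac{1}{-503244} = - \frac{1}{503244}$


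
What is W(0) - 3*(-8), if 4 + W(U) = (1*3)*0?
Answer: 20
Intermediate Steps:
W(U) = -4 (W(U) = -4 + (1*3)*0 = -4 + 3*0 = -4 + 0 = -4)
W(0) - 3*(-8) = -4 - 3*(-8) = -4 + 24 = 20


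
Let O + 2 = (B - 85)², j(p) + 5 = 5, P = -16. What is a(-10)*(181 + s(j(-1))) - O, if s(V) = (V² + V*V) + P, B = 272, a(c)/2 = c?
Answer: -38267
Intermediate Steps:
a(c) = 2*c
j(p) = 0 (j(p) = -5 + 5 = 0)
O = 34967 (O = -2 + (272 - 85)² = -2 + 187² = -2 + 34969 = 34967)
s(V) = -16 + 2*V² (s(V) = (V² + V*V) - 16 = (V² + V²) - 16 = 2*V² - 16 = -16 + 2*V²)
a(-10)*(181 + s(j(-1))) - O = (2*(-10))*(181 + (-16 + 2*0²)) - 1*34967 = -20*(181 + (-16 + 2*0)) - 34967 = -20*(181 + (-16 + 0)) - 34967 = -20*(181 - 16) - 34967 = -20*165 - 34967 = -3300 - 34967 = -38267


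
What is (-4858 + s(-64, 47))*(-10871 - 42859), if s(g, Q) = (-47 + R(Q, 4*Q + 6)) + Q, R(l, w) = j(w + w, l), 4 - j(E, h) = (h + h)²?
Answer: 735563700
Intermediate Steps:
j(E, h) = 4 - 4*h² (j(E, h) = 4 - (h + h)² = 4 - (2*h)² = 4 - 4*h²)
R(l, w) = 4 - 4*l²
s(g, Q) = -43 + Q - 4*Q² (s(g, Q) = (-47 + (4 - 4*Q²)) + Q = (-43 - 4*Q²) + Q = -43 + Q - 4*Q²)
(-4858 + s(-64, 47))*(-10871 - 42859) = (-4858 + (-43 + 47 - 4*47²))*(-10871 - 42859) = (-4858 + (-43 + 47 - 4*2209))*(-53730) = (-4858 + (-43 + 47 - 8836))*(-53730) = (-4858 - 8832)*(-53730) = -13690*(-53730) = 735563700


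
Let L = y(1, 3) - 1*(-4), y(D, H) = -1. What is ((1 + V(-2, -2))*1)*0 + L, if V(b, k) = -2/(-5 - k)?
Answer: 3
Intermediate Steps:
L = 3 (L = -1 - 1*(-4) = -1 + 4 = 3)
((1 + V(-2, -2))*1)*0 + L = ((1 + 2/(5 - 2))*1)*0 + 3 = ((1 + 2/3)*1)*0 + 3 = ((5/3)*1)*0 + 3 = (5/3)*0 + 3 = 0 + 3 = 3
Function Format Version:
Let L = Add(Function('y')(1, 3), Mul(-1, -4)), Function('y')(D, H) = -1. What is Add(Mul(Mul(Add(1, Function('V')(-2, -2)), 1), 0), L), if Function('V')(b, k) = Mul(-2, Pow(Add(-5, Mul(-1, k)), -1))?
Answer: 3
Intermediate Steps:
L = 3 (L = Add(-1, Mul(-1, -4)) = Add(-1, 4) = 3)
Add(Mul(Mul(Add(1, Function('V')(-2, -2)), 1), 0), L) = Add(Mul(Mul(Add(1, Mul(2, Pow(Add(5, -2), -1))), 1), 0), 3) = Add(Mul(Mul(Add(1, Mul(2, Pow(3, -1))), 1), 0), 3) = Add(Mul(Mul(Add(1, Mul(2, Rational(1, 3))), 1), 0), 3) = Add(Mul(Mul(Add(1, Rational(2, 3)), 1), 0), 3) = Add(Mul(Mul(Rational(5, 3), 1), 0), 3) = Add(Mul(Rational(5, 3), 0), 3) = Add(0, 3) = 3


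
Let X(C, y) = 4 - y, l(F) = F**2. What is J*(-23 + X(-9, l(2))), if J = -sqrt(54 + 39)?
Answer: 23*sqrt(93) ≈ 221.80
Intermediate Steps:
J = -sqrt(93) ≈ -9.6436
J*(-23 + X(-9, l(2))) = (-sqrt(93))*(-23 + (4 - 1*2**2)) = (-sqrt(93))*(-23 + (4 - 1*4)) = (-sqrt(93))*(-23 + (4 - 4)) = (-sqrt(93))*(-23 + 0) = -sqrt(93)*(-23) = 23*sqrt(93)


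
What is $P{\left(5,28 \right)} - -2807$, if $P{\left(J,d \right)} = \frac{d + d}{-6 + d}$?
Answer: $\frac{30905}{11} \approx 2809.5$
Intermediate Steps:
$P{\left(J,d \right)} = \frac{2 d}{-6 + d}$
$P{\left(5,28 \right)} - -2807 = 2 \cdot 28 \frac{1}{-6 + 28} - -2807 = 2 \cdot 28 \cdot \frac{1}{22} + 2807 = \frac{28}{11} + 2807 = \frac{30905}{11}$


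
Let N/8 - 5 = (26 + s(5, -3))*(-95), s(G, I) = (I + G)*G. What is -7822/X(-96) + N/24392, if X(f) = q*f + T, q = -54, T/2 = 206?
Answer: -21479809/8531102 ≈ -2.5178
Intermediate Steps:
T = 412 (T = 2*206 = 412)
s(G, I) = G*(G + I) (s(G, I) = (G + I)*G = G*(G + I))
X(f) = 412 - 54*f (X(f) = -54*f + 412 = 412 - 54*f)
N = -27320 (N = 40 + 8*((26 + 5*(5 - 3))*(-95)) = 40 + 8*((26 + 5*2)*(-95)) = 40 + 8*((26 + 10)*(-95)) = 40 + 8*(36*(-95)) = 40 + 8*(-3420) = 40 - 27360 = -27320)
-7822/X(-96) + N/24392 = -7822/(412 - 54*(-96)) - 27320/24392 = -7822/(412 + 5184) - 27320*1/24392 = -7822/5596 - 3415/3049 = -7822*1/5596 - 3415/3049 = -3911/2798 - 3415/3049 = -21479809/8531102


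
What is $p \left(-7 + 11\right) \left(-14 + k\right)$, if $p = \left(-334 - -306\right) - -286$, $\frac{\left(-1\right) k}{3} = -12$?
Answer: $22704$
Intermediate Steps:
$k = 36$ ($k = \left(-3\right) \left(-12\right) = 36$)
$p = 258$ ($p = \left(-334 + 306\right) + 286 = -28 + 286 = 258$)
$p \left(-7 + 11\right) \left(-14 + k\right) = 258 \left(-7 + 11\right) \left(-14 + 36\right) = 258 \cdot 4 \cdot 22 = 258 \cdot 88 = 22704$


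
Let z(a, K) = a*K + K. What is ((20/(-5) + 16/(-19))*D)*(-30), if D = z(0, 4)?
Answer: 11040/19 ≈ 581.05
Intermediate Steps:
z(a, K) = K + K*a (z(a, K) = K*a + K = K + K*a)
D = 4 (D = 4*(1 + 0) = 4*1 = 4)
((20/(-5) + 16/(-19))*D)*(-30) = ((20/(-5) + 16/(-19))*4)*(-30) = ((20*(-⅕) + 16*(-1/19))*4)*(-30) = ((-4 - 16/19)*4)*(-30) = -92/19*4*(-30) = -368/19*(-30) = 11040/19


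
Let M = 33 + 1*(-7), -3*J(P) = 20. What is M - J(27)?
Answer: 98/3 ≈ 32.667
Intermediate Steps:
J(P) = -20/3 (J(P) = -⅓*20 = -20/3)
M = 26 (M = 33 - 7 = 26)
M - J(27) = 26 - 1*(-20/3) = 26 + 20/3 = 98/3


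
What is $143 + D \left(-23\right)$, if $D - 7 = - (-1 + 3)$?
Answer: $28$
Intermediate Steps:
$D = 5$ ($D = 7 - \left(-1 + 3\right) = 7 - 2 = 5$)
$143 + D \left(-23\right) = 143 + 5 \left(-23\right) = 143 - 115 = 28$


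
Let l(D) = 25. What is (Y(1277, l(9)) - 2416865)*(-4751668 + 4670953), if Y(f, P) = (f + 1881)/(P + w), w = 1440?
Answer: 57157585753581/293 ≈ 1.9508e+11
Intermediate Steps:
Y(f, P) = (1881 + f)/(1440 + P) (Y(f, P) = (f + 1881)/(P + 1440) = (1881 + f)/(1440 + P))
(Y(1277, l(9)) - 2416865)*(-4751668 + 4670953) = ((1881 + 1277)/(1440 + 25) - 2416865)*(-4751668 + 4670953) = (3158/1465 - 2416865)*(-80715) = -3540704067/1465*(-80715) = 57157585753581/293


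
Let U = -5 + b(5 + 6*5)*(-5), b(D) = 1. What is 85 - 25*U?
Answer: 335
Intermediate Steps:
U = -10 (U = -5 + 1*(-5) = -5 - 5 = -10)
85 - 25*U = 85 - 25*(-10) = 85 + 250 = 335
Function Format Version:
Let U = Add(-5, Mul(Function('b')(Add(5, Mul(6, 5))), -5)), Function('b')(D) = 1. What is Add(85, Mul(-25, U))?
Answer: 335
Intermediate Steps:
U = -10 (U = Add(-5, Mul(1, -5)) = Add(-5, -5) = -10)
Add(85, Mul(-25, U)) = Add(85, Mul(-25, -10)) = Add(85, 250) = 335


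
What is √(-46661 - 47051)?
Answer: 4*I*√5857 ≈ 306.12*I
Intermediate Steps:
√(-46661 - 47051) = √(-93712) = 4*I*√5857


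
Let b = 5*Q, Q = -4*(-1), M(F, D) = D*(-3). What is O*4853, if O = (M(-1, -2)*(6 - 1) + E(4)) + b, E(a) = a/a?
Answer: 247503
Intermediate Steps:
M(F, D) = -3*D
E(a) = 1
Q = 4
b = 20 (b = 5*4 = 20)
O = 51 (O = ((-3*(-2))*(6 - 1) + 1) + 20 = (6*5 + 1) + 20 = (30 + 1) + 20 = 31 + 20 = 51)
O*4853 = 51*4853 = 247503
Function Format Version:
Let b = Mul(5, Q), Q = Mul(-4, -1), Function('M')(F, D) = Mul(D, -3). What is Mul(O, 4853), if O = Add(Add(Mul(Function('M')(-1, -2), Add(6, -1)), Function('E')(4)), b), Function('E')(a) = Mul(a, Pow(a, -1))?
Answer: 247503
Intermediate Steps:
Function('M')(F, D) = Mul(-3, D)
Function('E')(a) = 1
Q = 4
b = 20 (b = Mul(5, 4) = 20)
O = 51 (O = Add(Add(Mul(Mul(-3, -2), Add(6, -1)), 1), 20) = Add(Add(Mul(6, 5), 1), 20) = Add(Add(30, 1), 20) = Add(31, 20) = 51)
Mul(O, 4853) = Mul(51, 4853) = 247503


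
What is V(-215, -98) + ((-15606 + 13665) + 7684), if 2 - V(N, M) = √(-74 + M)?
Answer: 5745 - 2*I*√43 ≈ 5745.0 - 13.115*I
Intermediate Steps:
V(N, M) = 2 - √(-74 + M)
V(-215, -98) + ((-15606 + 13665) + 7684) = (2 - √(-74 - 98)) + ((-15606 + 13665) + 7684) = (2 - √(-172)) + (-1941 + 7684) = (2 - 2*I*√43) + 5743 = 5745 - 2*I*√43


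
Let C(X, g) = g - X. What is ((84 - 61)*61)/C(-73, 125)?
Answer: 1403/198 ≈ 7.0859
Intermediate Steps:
((84 - 61)*61)/C(-73, 125) = ((84 - 61)*61)/(125 - 1*(-73)) = (23*61)/(125 + 73) = 1403/198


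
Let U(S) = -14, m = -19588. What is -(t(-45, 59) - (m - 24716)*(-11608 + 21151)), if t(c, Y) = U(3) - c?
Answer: -422793103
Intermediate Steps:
t(c, Y) = -14 - c
-(t(-45, 59) - (m - 24716)*(-11608 + 21151)) = -((-14 - 1*(-45)) - (-19588 - 24716)*(-11608 + 21151)) = -((-14 + 45) - (-44304)*9543) = -(31 - 1*(-422793072)) = -(31 + 422793072) = -1*422793103 = -422793103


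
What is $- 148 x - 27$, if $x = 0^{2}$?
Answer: $-27$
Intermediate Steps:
$x = 0$
$- 148 x - 27 = \left(-148\right) 0 - 27 = 0 - 27 = -27$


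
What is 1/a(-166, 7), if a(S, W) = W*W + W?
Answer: 1/56 ≈ 0.017857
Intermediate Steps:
a(S, W) = W + W**2 (a(S, W) = W**2 + W = W + W**2)
1/a(-166, 7) = 1/(7*(1 + 7)) = 1/(7*8) = 1/56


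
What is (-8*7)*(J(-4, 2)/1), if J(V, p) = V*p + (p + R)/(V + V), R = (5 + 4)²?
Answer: 1029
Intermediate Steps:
R = 81 (R = 9² = 81)
J(V, p) = V*p + (81 + p)/(2*V) (J(V, p) = V*p + (p + 81)/(V + V) = V*p + (81 + p)/((2*V)) = V*p + (81 + p)*(1/(2*V)) = V*p + (81 + p)/(2*V))
(-8*7)*(J(-4, 2)/1) = (-8*7)*(((½)*(81 + 2 + 2*2*(-4)²)/(-4))/1) = -56*(½)*(-¼)*(81 + 2 + 2*2*16) = -56*(½)*(-¼)*(81 + 2 + 64) = -56*(½)*(-¼)*147 = -(-1029) = -56*(-147/8) = 1029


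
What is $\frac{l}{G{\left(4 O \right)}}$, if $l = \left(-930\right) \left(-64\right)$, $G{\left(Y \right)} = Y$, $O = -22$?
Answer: $- \frac{7440}{11} \approx -676.36$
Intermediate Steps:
$l = 59520$
$\frac{l}{G{\left(4 O \right)}} = \frac{59520}{4 \left(-22\right)} = \frac{59520}{-88} = 59520 \left(- \frac{1}{88}\right) = - \frac{7440}{11}$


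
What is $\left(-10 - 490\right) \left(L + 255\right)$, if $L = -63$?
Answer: $-96000$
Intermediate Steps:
$\left(-10 - 490\right) \left(L + 255\right) = \left(-10 - 490\right) \left(-63 + 255\right) = \left(-10 - 490\right) 192 = \left(-500\right) 192 = -96000$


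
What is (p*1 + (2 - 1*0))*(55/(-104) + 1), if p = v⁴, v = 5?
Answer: 30723/104 ≈ 295.41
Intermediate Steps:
p = 625 (p = 5⁴ = 625)
(p*1 + (2 - 1*0))*(55/(-104) + 1) = (625*1 + (2 - 1*0))*(55/(-104) + 1) = (625 + (2 + 0))*(55*(-1/104) + 1) = (625 + 2)*(-55/104 + 1) = 627*(49/104) = 30723/104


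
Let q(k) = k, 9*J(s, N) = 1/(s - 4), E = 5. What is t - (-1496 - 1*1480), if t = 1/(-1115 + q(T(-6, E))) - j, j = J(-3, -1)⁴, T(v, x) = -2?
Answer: 52365851178434/17596057437 ≈ 2976.0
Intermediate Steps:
J(s, N) = 1/(9*(-4 + s)) (J(s, N) = 1/(9*(s - 4)) = 1/(9*(-4 + s)))
j = 1/15752961 (j = (1/(9*(-4 - 3)))⁴ = ((⅑)/(-7))⁴ = ((⅑)*(-⅐))⁴ = (-1/63)⁴ = 1/15752961 ≈ 6.3480e-8)
t = -15754078/17596057437 (t = 1/(-1115 - 2) - 1*1/15752961 = 1/(-1117) - 1/15752961 = -1/1117 - 1/15752961 = -15754078/17596057437 ≈ -0.00089532)
t - (-1496 - 1*1480) = -15754078/17596057437 - (-1496 - 1*1480) = -15754078/17596057437 - (-1496 - 1480) = -15754078/17596057437 - 1*(-2976) = -15754078/17596057437 + 2976 = 52365851178434/17596057437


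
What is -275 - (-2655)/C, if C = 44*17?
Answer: -203045/748 ≈ -271.45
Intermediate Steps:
C = 748
-275 - (-2655)/C = -275 - (-2655)/748 = -275 - 1*(-2655/748) = -275 + 2655/748 = -203045/748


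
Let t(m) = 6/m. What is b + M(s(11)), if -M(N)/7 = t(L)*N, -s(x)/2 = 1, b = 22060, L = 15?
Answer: 110328/5 ≈ 22066.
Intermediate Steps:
s(x) = -2 (s(x) = -2*1 = -2)
M(N) = -14*N/5 (M(N) = -7*6/15*N = -7*6*(1/15)*N = -14*N/5)
b + M(s(11)) = 22060 - 14/5*(-2) = 22060 + 28/5 = 110328/5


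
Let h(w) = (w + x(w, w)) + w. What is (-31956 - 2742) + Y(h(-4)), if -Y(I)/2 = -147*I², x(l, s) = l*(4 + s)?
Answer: -15882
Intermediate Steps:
h(w) = 2*w + w*(4 + w) (h(w) = (w + w*(4 + w)) + w = 2*w + w*(4 + w))
Y(I) = 294*I² (Y(I) = -(-294)*I² = 294*I²)
(-31956 - 2742) + Y(h(-4)) = (-31956 - 2742) + 294*(-4*(6 - 4))² = -34698 + 294*(-4*2)² = -34698 + 294*(-8)² = -34698 + 294*64 = -34698 + 18816 = -15882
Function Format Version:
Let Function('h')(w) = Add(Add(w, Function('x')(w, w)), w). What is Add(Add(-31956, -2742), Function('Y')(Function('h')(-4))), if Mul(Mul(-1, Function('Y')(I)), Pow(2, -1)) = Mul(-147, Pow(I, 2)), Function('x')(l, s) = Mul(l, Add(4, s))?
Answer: -15882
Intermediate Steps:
Function('h')(w) = Add(Mul(2, w), Mul(w, Add(4, w))) (Function('h')(w) = Add(Add(w, Mul(w, Add(4, w))), w) = Add(Mul(2, w), Mul(w, Add(4, w))))
Function('Y')(I) = Mul(294, Pow(I, 2)) (Function('Y')(I) = Mul(-2, Mul(-147, Pow(I, 2))) = Mul(294, Pow(I, 2)))
Add(Add(-31956, -2742), Function('Y')(Function('h')(-4))) = Add(Add(-31956, -2742), Mul(294, Pow(Mul(-4, Add(6, -4)), 2))) = Add(-34698, Mul(294, Pow(Mul(-4, 2), 2))) = Add(-34698, Mul(294, Pow(-8, 2))) = Add(-34698, Mul(294, 64)) = Add(-34698, 18816) = -15882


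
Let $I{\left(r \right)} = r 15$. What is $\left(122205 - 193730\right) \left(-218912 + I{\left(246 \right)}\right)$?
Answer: $15393753550$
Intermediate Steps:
$I{\left(r \right)} = 15 r$
$\left(122205 - 193730\right) \left(-218912 + I{\left(246 \right)}\right) = \left(122205 - 193730\right) \left(-218912 + 15 \cdot 246\right) = - 71525 \left(-218912 + 3690\right) = \left(-71525\right) \left(-215222\right) = 15393753550$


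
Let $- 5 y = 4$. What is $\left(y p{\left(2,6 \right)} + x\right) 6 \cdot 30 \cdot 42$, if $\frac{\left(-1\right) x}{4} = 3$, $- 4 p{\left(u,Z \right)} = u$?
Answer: $-87696$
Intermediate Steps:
$p{\left(u,Z \right)} = - \frac{u}{4}$
$y = - \frac{4}{5}$ ($y = \left(- \frac{1}{5}\right) 4 = - \frac{4}{5} \approx -0.8$)
$x = -12$ ($x = \left(-4\right) 3 = -12$)
$\left(y p{\left(2,6 \right)} + x\right) 6 \cdot 30 \cdot 42 = \left(- \frac{4 \left(\left(- \frac{1}{4}\right) 2\right)}{5} - 12\right) 6 \cdot 30 \cdot 42 = \left(\left(- \frac{4}{5}\right) \left(- \frac{1}{2}\right) - 12\right) 6 \cdot 30 \cdot 42 = \left(\frac{2}{5} - 12\right) 6 \cdot 30 \cdot 42 = \left(- \frac{58}{5}\right) 6 \cdot 30 \cdot 42 = \left(- \frac{348}{5}\right) 30 \cdot 42 = \left(-2088\right) 42 = -87696$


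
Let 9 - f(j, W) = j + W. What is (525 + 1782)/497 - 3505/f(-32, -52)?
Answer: -1527434/46221 ≈ -33.046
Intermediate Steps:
f(j, W) = 9 - W - j (f(j, W) = 9 - (j + W) = 9 - (W + j) = 9 + (-W - j) = 9 - W - j)
(525 + 1782)/497 - 3505/f(-32, -52) = (525 + 1782)/497 - 3505/(9 - 1*(-52) - 1*(-32)) = 2307*(1/497) - 3505/(9 + 52 + 32) = 2307/497 - 3505/93 = -1527434/46221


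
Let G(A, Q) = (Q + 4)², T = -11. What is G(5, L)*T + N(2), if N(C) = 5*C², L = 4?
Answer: -684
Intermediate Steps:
G(A, Q) = (4 + Q)²
G(5, L)*T + N(2) = (4 + 4)²*(-11) + 5*2² = 8²*(-11) + 5*4 = 64*(-11) + 20 = -704 + 20 = -684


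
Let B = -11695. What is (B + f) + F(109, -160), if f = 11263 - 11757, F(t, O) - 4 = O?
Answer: -12345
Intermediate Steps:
F(t, O) = 4 + O
f = -494
(B + f) + F(109, -160) = (-11695 - 494) + (4 - 160) = -12189 - 156 = -12345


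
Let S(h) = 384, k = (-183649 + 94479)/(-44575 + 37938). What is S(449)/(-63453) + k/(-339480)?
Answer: -29028651595/4765592640276 ≈ -0.0060913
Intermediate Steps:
k = 89170/6637 (k = -89170/(-6637) = -89170*(-1/6637) = 89170/6637 ≈ 13.435)
S(449)/(-63453) + k/(-339480) = 384/(-63453) + (89170/6637)/(-339480) = 384*(-1/63453) + (89170/6637)*(-1/339480) = -128/21151 - 8917/225312876 = -29028651595/4765592640276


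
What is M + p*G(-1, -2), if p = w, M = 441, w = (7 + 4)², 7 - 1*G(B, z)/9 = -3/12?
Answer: 33345/4 ≈ 8336.3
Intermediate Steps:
G(B, z) = 261/4 (G(B, z) = 63 - (-27)/12 = 63 - 9*(-¼) = 63 + 9/4 = 261/4)
w = 121 (w = 11² = 121)
p = 121
M + p*G(-1, -2) = 441 + 121*(261/4) = 441 + 31581/4 = 33345/4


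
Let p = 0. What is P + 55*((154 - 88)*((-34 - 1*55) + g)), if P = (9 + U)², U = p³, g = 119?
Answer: 108981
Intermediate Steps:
U = 0 (U = 0³ = 0)
P = 81 (P = (9 + 0)² = 9² = 81)
P + 55*((154 - 88)*((-34 - 1*55) + g)) = 81 + 55*((154 - 88)*((-34 - 1*55) + 119)) = 81 + 55*(66*((-34 - 55) + 119)) = 81 + 55*(66*(-89 + 119)) = 81 + 55*(66*30) = 81 + 55*1980 = 81 + 108900 = 108981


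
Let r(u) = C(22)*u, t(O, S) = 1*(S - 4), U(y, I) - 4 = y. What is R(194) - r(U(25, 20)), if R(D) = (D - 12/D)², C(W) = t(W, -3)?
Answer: 355801371/9409 ≈ 37815.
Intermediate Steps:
U(y, I) = 4 + y
t(O, S) = -4 + S (t(O, S) = 1*(-4 + S) = -4 + S)
C(W) = -7 (C(W) = -4 - 3 = -7)
r(u) = -7*u
R(194) - r(U(25, 20)) = (-12 + 194²)²/194² - (-7)*(4 + 25) = (-12 + 37636)²/37636 - (-7)*29 = (1/37636)*37624² - 1*(-203) = (1/37636)*1415565376 + 203 = 353891344/9409 + 203 = 355801371/9409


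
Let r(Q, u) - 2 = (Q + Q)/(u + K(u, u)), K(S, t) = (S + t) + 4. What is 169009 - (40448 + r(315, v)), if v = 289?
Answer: 111974259/871 ≈ 1.2856e+5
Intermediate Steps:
K(S, t) = 4 + S + t
r(Q, u) = 2 + 2*Q/(4 + 3*u) (r(Q, u) = 2 + (Q + Q)/(u + (4 + u + u)) = 2 + (2*Q)/(u + (4 + 2*u)) = 2 + (2*Q)/(4 + 3*u) = 2 + 2*Q/(4 + 3*u))
169009 - (40448 + r(315, v)) = 169009 - (40448 + 2*(4 + 315 + 3*289)/(4 + 3*289)) = 169009 - (40448 + 2*(4 + 315 + 867)/(4 + 867)) = 169009 - (40448 + 2*1186/871) = 169009 - (40448 + 2*(1/871)*1186) = 169009 - (40448 + 2372/871) = 169009 - 1*35232580/871 = 169009 - 35232580/871 = 111974259/871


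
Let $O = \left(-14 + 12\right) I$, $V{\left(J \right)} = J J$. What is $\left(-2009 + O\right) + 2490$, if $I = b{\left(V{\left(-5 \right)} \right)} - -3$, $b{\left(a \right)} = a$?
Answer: $425$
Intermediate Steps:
$V{\left(J \right)} = J^{2}$
$I = 28$ ($I = \left(-5\right)^{2} - -3 = 25 + 3 = 28$)
$O = -56$ ($O = \left(-14 + 12\right) 28 = \left(-2\right) 28 = -56$)
$\left(-2009 + O\right) + 2490 = \left(-2009 - 56\right) + 2490 = -2065 + 2490 = 425$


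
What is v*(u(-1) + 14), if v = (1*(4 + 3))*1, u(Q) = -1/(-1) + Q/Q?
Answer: 112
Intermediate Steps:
u(Q) = 2 (u(Q) = -1*(-1) + 1 = 1 + 1 = 2)
v = 7 (v = (1*7)*1 = 7*1 = 7)
v*(u(-1) + 14) = 7*(2 + 14) = 7*16 = 112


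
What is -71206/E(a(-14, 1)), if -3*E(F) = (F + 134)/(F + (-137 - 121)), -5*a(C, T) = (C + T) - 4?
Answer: -90645238/229 ≈ -3.9583e+5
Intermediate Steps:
a(C, T) = ⅘ - C/5 - T/5 (a(C, T) = -((C + T) - 4)/5 = -(-4 + C + T)/5 = ⅘ - C/5 - T/5)
E(F) = -(134 + F)/(3*(-258 + F)) (E(F) = -(F + 134)/(3*(F + (-137 - 121))) = -(134 + F)/(3*(F - 258)) = -(134 + F)/(3*(-258 + F)))
-71206/E(a(-14, 1)) = -71206*3*(-258 + (⅘ - ⅕*(-14) - ⅕*1))/(-134 - (⅘ - ⅕*(-14) - ⅕*1)) = -71206*3*(-258 + (⅘ + 14/5 - ⅕))/(-134 - (⅘ + 14/5 - ⅕)) = -71206*3*(-258 + 17/5)/(-134 - 1*17/5) = -71206*(-3819/(5*(-134 - 17/5))) = -71206/((⅓)*(-5/1273)*(-687/5)) = -71206/229/1273 = -71206*1273/229 = -90645238/229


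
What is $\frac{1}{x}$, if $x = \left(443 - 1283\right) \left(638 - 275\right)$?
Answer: $- \frac{1}{304920} \approx -3.2795 \cdot 10^{-6}$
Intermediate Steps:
$x = -304920$ ($x = \left(-840\right) 363 = -304920$)
$\frac{1}{x} = \frac{1}{-304920} = - \frac{1}{304920}$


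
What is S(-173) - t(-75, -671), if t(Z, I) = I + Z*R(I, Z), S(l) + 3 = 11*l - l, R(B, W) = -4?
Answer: -1362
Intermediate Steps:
S(l) = -3 + 10*l (S(l) = -3 + (11*l - l) = -3 + 10*l)
t(Z, I) = I - 4*Z (t(Z, I) = I + Z*(-4) = I - 4*Z)
S(-173) - t(-75, -671) = (-3 + 10*(-173)) - (-671 - 4*(-75)) = (-3 - 1730) - (-671 + 300) = -1733 - 1*(-371) = -1733 + 371 = -1362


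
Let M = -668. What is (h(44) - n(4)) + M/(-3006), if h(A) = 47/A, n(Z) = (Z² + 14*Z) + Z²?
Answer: -34337/396 ≈ -86.710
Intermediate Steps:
n(Z) = 2*Z² + 14*Z
(h(44) - n(4)) + M/(-3006) = (47/44 - 2*4*(7 + 4)) - 668/(-3006) = (47*(1/44) - 2*4*11) - 668*(-1/3006) = (47/44 - 1*88) + 2/9 = (47/44 - 88) + 2/9 = -3825/44 + 2/9 = -34337/396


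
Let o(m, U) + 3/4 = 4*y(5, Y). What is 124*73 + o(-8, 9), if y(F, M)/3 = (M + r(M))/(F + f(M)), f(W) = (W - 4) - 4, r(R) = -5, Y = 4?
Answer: 36157/4 ≈ 9039.3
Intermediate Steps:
f(W) = -8 + W (f(W) = (-4 + W) - 4 = -8 + W)
y(F, M) = 3*(-5 + M)/(-8 + F + M) (y(F, M) = 3*((M - 5)/(F + (-8 + M))) = 3*((-5 + M)/(-8 + F + M)) = 3*(-5 + M)/(-8 + F + M))
o(m, U) = -51/4 (o(m, U) = -¾ + 4*(3*(-5 + 4)/(-8 + 5 + 4)) = -¾ + 4*(3*(-1)/1) = -¾ + 4*(3*1*(-1)) = -¾ + 4*(-3) = -¾ - 12 = -51/4)
124*73 + o(-8, 9) = 124*73 - 51/4 = 9052 - 51/4 = 36157/4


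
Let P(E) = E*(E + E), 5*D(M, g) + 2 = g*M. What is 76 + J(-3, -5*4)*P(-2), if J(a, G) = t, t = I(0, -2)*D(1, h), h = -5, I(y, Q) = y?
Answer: 76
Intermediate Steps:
D(M, g) = -⅖ + M*g/5 (D(M, g) = -⅖ + (g*M)/5 = -⅖ + (M*g)/5 = -⅖ + M*g/5)
t = 0 (t = 0*(-⅖ + (⅕)*1*(-5)) = 0*(-⅖ - 1) = 0*(-7/5) = 0)
J(a, G) = 0
P(E) = 2*E² (P(E) = E*(2*E) = 2*E²)
76 + J(-3, -5*4)*P(-2) = 76 + 0*(2*(-2)²) = 76 + 0*(2*4) = 76 + 0*8 = 76 + 0 = 76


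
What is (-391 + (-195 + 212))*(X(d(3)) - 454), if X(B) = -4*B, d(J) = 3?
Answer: 174284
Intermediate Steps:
(-391 + (-195 + 212))*(X(d(3)) - 454) = (-391 + (-195 + 212))*(-4*3 - 454) = (-391 + 17)*(-12 - 454) = -374*(-466) = 174284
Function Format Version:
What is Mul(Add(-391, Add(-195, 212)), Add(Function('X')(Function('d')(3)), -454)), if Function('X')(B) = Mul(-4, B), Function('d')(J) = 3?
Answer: 174284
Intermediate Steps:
Mul(Add(-391, Add(-195, 212)), Add(Function('X')(Function('d')(3)), -454)) = Mul(Add(-391, Add(-195, 212)), Add(Mul(-4, 3), -454)) = Mul(Add(-391, 17), Add(-12, -454)) = Mul(-374, -466) = 174284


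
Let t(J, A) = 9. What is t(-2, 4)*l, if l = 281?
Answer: 2529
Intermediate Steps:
t(-2, 4)*l = 9*281 = 2529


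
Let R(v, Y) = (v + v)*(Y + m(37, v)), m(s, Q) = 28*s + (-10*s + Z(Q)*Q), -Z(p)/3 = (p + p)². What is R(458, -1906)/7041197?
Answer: -1056023592544/7041197 ≈ -1.4998e+5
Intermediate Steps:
Z(p) = -12*p² (Z(p) = -3*(p + p)² = -3*4*p² = -12*p²)
m(s, Q) = -12*Q³ + 18*s (m(s, Q) = 28*s + (-10*s + (-12*Q²)*Q) = 28*s + (-10*s - 12*Q³) = 28*s + (-12*Q³ - 10*s) = -12*Q³ + 18*s)
R(v, Y) = 2*v*(666 + Y - 12*v³) (R(v, Y) = (v + v)*(Y + (-12*v³ + 18*37)) = (2*v)*(Y + (-12*v³ + 666)) = (2*v)*(Y + (666 - 12*v³)) = (2*v)*(666 + Y - 12*v³) = 2*v*(666 + Y - 12*v³))
R(458, -1906)/7041197 = (2*458*(666 - 1906 - 12*458³))/7041197 = (2*458*(666 - 1906 - 12*96071912))*(1/7041197) = (2*458*(666 - 1906 - 1152862944))*(1/7041197) = (2*458*(-1152864184))*(1/7041197) = -1056023592544*1/7041197 = -1056023592544/7041197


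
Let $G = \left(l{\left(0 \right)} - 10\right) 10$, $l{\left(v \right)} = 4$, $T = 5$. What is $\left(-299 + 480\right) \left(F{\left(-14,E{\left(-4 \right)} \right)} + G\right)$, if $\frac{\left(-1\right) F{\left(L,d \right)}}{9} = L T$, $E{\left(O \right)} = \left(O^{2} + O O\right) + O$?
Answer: $103170$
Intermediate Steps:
$E{\left(O \right)} = O + 2 O^{2}$ ($E{\left(O \right)} = \left(O^{2} + O^{2}\right) + O = 2 O^{2} + O = O + 2 O^{2}$)
$G = -60$ ($G = \left(4 - 10\right) 10 = \left(-6\right) 10 = -60$)
$F{\left(L,d \right)} = - 45 L$ ($F{\left(L,d \right)} = - 9 L 5 = - 9 \cdot 5 L = - 45 L$)
$\left(-299 + 480\right) \left(F{\left(-14,E{\left(-4 \right)} \right)} + G\right) = \left(-299 + 480\right) \left(\left(-45\right) \left(-14\right) - 60\right) = 181 \left(630 - 60\right) = 181 \cdot 570 = 103170$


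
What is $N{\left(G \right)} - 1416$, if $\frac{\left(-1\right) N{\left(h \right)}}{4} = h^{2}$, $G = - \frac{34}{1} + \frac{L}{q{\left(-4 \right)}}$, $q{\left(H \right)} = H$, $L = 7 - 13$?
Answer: $-5641$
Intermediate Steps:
$L = -6$
$G = - \frac{65}{2}$ ($G = - \frac{34}{1} - \frac{6}{-4} = \left(-34\right) 1 - - \frac{3}{2} = -34 + \frac{3}{2} = - \frac{65}{2} \approx -32.5$)
$N{\left(h \right)} = - 4 h^{2}$
$N{\left(G \right)} - 1416 = - 4 \left(- \frac{65}{2}\right)^{2} - 1416 = \left(-4\right) \frac{4225}{4} - 1416 = -4225 - 1416 = -5641$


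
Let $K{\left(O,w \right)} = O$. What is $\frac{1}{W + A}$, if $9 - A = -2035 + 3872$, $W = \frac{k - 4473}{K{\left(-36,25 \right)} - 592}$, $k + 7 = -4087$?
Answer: $- \frac{628}{1139417} \approx -0.00055116$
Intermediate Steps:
$k = -4094$ ($k = -7 - 4087 = -4094$)
$W = \frac{8567}{628}$ ($W = \frac{-4094 - 4473}{-36 - 592} = - \frac{8567}{-628} = \left(-8567\right) \left(- \frac{1}{628}\right) = \frac{8567}{628} \approx 13.642$)
$A = -1828$ ($A = 9 - \left(-2035 + 3872\right) = 9 - 1837 = -1828$)
$\frac{1}{W + A} = \frac{1}{\frac{8567}{628} - 1828} = \frac{1}{- \frac{1139417}{628}} = - \frac{628}{1139417}$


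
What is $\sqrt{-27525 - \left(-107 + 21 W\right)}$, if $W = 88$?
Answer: $i \sqrt{29266} \approx 171.07 i$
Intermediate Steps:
$\sqrt{-27525 - \left(-107 + 21 W\right)} = \sqrt{-27525 + \left(107 - 1848\right)} = \sqrt{-27525 - 1741} = \sqrt{-29266} = i \sqrt{29266}$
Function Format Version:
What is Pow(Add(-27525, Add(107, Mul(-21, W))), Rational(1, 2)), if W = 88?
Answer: Mul(I, Pow(29266, Rational(1, 2))) ≈ Mul(171.07, I)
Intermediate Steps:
Pow(Add(-27525, Add(107, Mul(-21, W))), Rational(1, 2)) = Pow(Add(-27525, Add(107, Mul(-21, 88))), Rational(1, 2)) = Pow(Add(-27525, Add(107, -1848)), Rational(1, 2)) = Pow(Add(-27525, -1741), Rational(1, 2)) = Pow(-29266, Rational(1, 2)) = Mul(I, Pow(29266, Rational(1, 2)))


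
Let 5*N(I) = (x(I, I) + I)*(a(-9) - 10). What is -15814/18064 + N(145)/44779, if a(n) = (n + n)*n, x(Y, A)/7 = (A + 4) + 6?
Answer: -16343009/404443928 ≈ -0.040409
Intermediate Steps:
x(Y, A) = 70 + 7*A (x(Y, A) = 7*((A + 4) + 6) = 7*((4 + A) + 6) = 7*(10 + A) = 70 + 7*A)
a(n) = 2*n**2 (a(n) = (2*n)*n = 2*n**2)
N(I) = 2128 + 1216*I/5 (N(I) = (((70 + 7*I) + I)*(2*(-9)**2 - 10))/5 = ((70 + 8*I)*(2*81 - 10))/5 = ((70 + 8*I)*(162 - 10))/5 = ((70 + 8*I)*152)/5 = (10640 + 1216*I)/5 = 2128 + 1216*I/5)
-15814/18064 + N(145)/44779 = -15814/18064 + (2128 + (1216/5)*145)/44779 = -15814*1/18064 + (2128 + 35264)*(1/44779) = -7907/9032 + 37392*(1/44779) = -7907/9032 + 37392/44779 = -16343009/404443928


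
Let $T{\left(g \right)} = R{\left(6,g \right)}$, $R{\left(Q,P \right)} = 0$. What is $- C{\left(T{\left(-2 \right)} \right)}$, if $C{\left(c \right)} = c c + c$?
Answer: $0$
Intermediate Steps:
$T{\left(g \right)} = 0$
$C{\left(c \right)} = c + c^{2}$ ($C{\left(c \right)} = c^{2} + c = c + c^{2}$)
$- C{\left(T{\left(-2 \right)} \right)} = - 0 \left(1 + 0\right) = - 0 \cdot 1 = \left(-1\right) 0 = 0$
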